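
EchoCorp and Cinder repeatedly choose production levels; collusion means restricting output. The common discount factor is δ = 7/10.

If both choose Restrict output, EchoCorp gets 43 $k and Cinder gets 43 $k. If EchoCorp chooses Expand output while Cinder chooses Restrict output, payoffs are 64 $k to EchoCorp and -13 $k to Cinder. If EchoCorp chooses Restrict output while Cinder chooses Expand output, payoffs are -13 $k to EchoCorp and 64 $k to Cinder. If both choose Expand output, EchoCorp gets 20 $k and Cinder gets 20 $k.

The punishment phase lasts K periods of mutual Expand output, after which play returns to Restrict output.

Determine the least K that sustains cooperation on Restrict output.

Need Σ_{k=1}^{K} δ^k ≥ (64−43)/(43−20) = 0.9130 at δ = 7/10.
At K = 1 the sum is 0.7000 < 0.9130; at K = 2 it is 1.1900 ≥ 0.9130.
So the minimum punishment length is K = 2.

2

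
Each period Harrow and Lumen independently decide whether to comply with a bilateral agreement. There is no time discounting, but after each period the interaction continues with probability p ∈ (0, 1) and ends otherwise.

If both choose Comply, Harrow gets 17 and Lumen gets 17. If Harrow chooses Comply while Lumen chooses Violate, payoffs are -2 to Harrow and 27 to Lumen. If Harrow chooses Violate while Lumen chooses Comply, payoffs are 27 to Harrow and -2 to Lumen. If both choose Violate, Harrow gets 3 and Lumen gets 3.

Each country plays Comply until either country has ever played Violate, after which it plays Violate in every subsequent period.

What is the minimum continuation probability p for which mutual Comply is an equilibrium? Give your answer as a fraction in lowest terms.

5/12

Expected cooperation value is 17 + p·17 + p²·17 + … = 17/(1−p); deviation gives 27 + p·3/(1−p).
17 ≥ 27(1−p) + 3p ⇒ 24p ≥ 10 ⇒ p ≥ 10/24 = 5/12.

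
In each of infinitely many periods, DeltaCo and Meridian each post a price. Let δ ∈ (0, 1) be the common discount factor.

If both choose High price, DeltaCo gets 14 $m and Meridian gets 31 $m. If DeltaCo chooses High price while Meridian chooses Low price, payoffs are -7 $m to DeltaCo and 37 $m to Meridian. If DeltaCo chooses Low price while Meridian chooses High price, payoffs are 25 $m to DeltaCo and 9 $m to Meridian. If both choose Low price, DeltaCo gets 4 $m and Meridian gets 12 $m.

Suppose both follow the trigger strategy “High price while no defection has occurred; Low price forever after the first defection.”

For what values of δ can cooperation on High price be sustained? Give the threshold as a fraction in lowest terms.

For DeltaCo: deviation gain 25−14 = 11, per-period punishment loss 14−4 = 10. IC gives δ ≥ 11/21.
For Meridian: gain 6, loss 19 per period, so δ ≥ 6/25.
The tighter constraint is DeltaCo's, so cooperation needs δ ≥ 11/21.

11/21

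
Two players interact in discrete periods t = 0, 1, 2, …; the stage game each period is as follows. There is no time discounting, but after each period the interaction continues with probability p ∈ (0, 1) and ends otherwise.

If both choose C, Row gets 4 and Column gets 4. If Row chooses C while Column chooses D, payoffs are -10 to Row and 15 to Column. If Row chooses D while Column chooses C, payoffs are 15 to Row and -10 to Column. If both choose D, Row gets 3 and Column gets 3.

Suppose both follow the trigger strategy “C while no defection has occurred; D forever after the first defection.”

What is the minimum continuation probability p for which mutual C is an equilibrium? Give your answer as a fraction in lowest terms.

Expected cooperation value is 4 + p·4 + p²·4 + … = 4/(1−p); deviation gives 15 + p·3/(1−p).
4 ≥ 15(1−p) + 3p ⇒ 12p ≥ 11 ⇒ p ≥ 11/12.

11/12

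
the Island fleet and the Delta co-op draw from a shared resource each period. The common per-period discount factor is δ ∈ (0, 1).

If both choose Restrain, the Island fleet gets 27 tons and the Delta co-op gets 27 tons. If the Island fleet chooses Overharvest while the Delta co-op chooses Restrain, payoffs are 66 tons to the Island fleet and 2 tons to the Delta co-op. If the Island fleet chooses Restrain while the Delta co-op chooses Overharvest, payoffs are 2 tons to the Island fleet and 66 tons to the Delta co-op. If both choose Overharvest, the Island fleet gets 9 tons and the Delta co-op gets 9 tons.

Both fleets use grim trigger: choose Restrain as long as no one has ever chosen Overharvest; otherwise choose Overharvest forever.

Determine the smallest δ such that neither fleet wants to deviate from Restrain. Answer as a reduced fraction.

13/19

Cooperation forever yields 27 each period: 27/(1−δ).
Deviating yields 66 once, then 9 forever: 66 + 9δ/(1−δ).
No profitable deviation requires 27/(1−δ) ≥ 66 + 9δ/(1−δ).
Multiplying by (1−δ): 27 ≥ 66(1−δ) + 9δ = 66 − 57δ.
So 57δ ≥ 39, i.e. δ ≥ 39/57 = 13/19.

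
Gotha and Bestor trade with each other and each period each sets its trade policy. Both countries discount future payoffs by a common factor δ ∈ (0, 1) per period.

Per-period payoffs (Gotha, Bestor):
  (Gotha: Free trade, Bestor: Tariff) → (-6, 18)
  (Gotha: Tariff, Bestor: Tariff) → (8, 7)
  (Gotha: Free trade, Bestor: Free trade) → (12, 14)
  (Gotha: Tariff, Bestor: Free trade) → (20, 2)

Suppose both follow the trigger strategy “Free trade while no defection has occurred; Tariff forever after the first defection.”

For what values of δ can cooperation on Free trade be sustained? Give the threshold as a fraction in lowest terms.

Gotha: cooperation gives 12 each period; deviation gives 20 once then 8 forever.
  12/(1−δ) ≥ 20 + 8δ/(1−δ) ⇒ δ ≥ 8/12 = 2/3.
Bestor: cooperation gives 14 each period; deviation gives 18 once then 7 forever.
  δ ≥ 4/11.
Both must hold, so the binding constraint is Gotha's: δ ≥ 2/3.

2/3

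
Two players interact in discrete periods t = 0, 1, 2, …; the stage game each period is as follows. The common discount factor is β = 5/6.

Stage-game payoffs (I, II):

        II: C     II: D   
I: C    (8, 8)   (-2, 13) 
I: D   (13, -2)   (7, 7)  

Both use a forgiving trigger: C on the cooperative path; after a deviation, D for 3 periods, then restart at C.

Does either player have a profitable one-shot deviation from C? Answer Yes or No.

Yes

A one-shot deviation gives 13 now, then 7 for 3 periods, then back to 8.
Gain from deviating: (13−8) today; loss: (8−7) in each of the next 3 periods.
No-deviation condition: (8−7)(β+…+β^3) ≥ 13−8, i.e. β+…+β^3 ≥ 5.
At β = 5/6: β+…+β^3 = 2.1065 < 5.0000.
So cooperation is not sustainable.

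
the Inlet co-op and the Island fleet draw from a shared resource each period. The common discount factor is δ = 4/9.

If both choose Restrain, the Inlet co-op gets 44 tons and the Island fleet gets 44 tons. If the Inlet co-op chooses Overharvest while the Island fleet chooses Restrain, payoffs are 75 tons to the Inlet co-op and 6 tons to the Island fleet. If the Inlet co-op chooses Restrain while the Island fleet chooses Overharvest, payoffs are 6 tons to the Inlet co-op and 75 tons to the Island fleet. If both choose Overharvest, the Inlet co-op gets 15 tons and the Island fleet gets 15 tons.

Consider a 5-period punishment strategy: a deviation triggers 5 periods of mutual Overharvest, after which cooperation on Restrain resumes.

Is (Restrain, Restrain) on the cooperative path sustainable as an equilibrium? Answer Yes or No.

No

IC: δ+…+δ^5 ≥ (75−44)/(44−15) = 31/29.
At δ = 4/9: partial sum = 0.7861 < 1.0690. Cooperation not sustainable.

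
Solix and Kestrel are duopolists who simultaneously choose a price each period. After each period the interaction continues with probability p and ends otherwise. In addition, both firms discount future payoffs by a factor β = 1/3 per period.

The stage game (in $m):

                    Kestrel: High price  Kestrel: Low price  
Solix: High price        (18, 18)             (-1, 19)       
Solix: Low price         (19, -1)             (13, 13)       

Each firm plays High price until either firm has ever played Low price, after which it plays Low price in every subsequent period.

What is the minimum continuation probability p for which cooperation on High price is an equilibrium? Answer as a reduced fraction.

With continuation probability p and discount β, the effective per-period discount factor is βp.
Grim-trigger IC: βp ≥ (19−18)/(19−13) = 1/6.
So p ≥ (1/6)/(1/3) = 1/2.

1/2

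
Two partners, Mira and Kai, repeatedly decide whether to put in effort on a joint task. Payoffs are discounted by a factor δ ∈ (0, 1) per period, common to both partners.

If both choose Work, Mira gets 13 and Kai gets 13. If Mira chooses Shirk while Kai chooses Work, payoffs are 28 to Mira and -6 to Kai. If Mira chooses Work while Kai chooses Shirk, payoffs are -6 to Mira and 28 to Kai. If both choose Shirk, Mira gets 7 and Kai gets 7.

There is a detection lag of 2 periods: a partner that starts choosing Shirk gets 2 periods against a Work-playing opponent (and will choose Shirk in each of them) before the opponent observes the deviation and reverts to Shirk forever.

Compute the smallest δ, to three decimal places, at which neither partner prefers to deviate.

0.845

A deviator earns 28 for 2 periods, then 7 forever; cooperating earns 13 forever. Multiplying the IC by (1−δ):
13 ≥ 28(1−δ^2) + 7δ^2, so 21·δ^2 ≥ 15 and δ^2 ≥ 5/7.
δ ≥ (5/7)^(1/2) ≈ 0.845.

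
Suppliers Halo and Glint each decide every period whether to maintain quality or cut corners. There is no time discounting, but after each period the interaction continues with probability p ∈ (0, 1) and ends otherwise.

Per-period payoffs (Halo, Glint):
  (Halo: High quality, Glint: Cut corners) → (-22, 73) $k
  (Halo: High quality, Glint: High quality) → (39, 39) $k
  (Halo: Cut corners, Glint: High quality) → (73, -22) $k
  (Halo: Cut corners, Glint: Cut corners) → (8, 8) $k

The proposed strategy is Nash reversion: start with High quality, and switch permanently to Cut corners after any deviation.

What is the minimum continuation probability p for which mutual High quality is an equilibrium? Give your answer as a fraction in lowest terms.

34/65

Expected cooperation value is 39 + p·39 + p²·39 + … = 39/(1−p); deviation gives 73 + p·8/(1−p).
39 ≥ 73(1−p) + 8p ⇒ 65p ≥ 34 ⇒ p ≥ 34/65.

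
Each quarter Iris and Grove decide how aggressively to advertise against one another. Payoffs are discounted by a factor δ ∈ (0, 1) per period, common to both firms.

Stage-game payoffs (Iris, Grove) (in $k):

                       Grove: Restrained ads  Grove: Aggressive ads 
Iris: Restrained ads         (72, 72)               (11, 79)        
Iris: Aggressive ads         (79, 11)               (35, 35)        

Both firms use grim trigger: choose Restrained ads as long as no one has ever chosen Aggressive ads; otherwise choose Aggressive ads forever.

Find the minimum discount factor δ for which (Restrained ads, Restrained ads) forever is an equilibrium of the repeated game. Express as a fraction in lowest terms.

7/44

72/(1−δ) ≥ 79 + 35δ/(1−δ)
72 ≥ 79 − 44δ
δ ≥ 7/44.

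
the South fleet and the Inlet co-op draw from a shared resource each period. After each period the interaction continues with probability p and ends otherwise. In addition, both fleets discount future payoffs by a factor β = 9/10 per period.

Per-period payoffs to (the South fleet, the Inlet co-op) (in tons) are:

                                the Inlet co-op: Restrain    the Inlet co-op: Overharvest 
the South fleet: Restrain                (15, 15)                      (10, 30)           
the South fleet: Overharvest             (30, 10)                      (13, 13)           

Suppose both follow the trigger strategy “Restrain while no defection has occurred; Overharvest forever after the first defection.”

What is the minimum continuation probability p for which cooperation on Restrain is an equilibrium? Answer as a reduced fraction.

50/51

Expected continuation weight on next period's payoff is β·p = 9/10·p, which plays the role of the discount factor.
Cooperation requires 9/10·p ≥ (30−15)/(30−13) = 15/17, hence p ≥ 50/51.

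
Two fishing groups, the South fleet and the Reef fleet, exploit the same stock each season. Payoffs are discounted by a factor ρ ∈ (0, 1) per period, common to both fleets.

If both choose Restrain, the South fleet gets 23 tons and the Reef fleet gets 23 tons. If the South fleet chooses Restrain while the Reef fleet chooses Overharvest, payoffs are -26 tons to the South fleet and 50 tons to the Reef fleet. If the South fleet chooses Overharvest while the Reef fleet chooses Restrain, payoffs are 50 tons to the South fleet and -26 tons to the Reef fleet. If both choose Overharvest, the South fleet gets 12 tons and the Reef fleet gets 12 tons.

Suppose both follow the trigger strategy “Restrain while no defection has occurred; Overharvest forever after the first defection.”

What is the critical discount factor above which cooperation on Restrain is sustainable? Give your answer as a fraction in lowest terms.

27/38

Under grim trigger the critical discount factor is (T−C)/(T−P) with T = 50, C = 23, P = 12.
ρ* = (50−23)/(50−12) = 27/38.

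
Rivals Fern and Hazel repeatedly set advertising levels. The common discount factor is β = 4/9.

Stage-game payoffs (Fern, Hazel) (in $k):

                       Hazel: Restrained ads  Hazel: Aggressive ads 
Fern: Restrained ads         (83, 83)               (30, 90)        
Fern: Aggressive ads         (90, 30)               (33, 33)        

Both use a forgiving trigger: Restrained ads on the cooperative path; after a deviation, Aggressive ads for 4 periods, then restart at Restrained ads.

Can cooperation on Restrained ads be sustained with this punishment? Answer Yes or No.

A one-shot deviation gives 90 now, then 33 for 4 periods, then back to 83.
Gain from deviating: (90−83) today; loss: (83−33) in each of the next 4 periods.
No-deviation condition: (83−33)(β+…+β^4) ≥ 90−83, i.e. β+…+β^4 ≥ 7/50.
At β = 4/9: β+…+β^4 = 0.7688 ≥ 0.1400.
So cooperation is sustainable.

Yes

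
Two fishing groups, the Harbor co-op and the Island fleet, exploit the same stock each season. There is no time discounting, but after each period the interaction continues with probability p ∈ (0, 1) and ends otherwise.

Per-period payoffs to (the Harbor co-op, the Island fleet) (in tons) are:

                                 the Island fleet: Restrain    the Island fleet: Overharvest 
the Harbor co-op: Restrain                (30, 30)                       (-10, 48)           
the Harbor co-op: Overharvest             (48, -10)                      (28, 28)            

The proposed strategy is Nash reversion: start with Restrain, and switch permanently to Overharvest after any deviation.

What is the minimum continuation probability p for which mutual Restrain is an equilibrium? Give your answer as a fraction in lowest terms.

9/10

With no time discounting, the continuation probability p plays the role of the discount factor.
Grim-trigger IC: 30/(1−p) ≥ 48 + 28p/(1−p) ⇒ p ≥ (48−30)/(48−28) = 9/10.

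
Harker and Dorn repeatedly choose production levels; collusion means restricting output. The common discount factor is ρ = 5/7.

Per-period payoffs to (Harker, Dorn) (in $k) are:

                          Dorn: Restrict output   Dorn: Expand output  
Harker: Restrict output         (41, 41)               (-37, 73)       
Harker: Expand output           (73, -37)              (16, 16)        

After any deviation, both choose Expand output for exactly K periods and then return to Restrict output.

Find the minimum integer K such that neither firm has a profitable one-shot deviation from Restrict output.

No profitable deviation requires (41−16)(ρ+…+ρ^K) ≥ 73−41, i.e. ρ+…+ρ^K ≥ 32/25 ≈ 1.2800.
With ρ = 5/7, the partial sums are K=1: 0.7143, K=2: 1.2245, K=3: 1.5889.
K = 3 is the first length at which the sum reaches 1.2800.

3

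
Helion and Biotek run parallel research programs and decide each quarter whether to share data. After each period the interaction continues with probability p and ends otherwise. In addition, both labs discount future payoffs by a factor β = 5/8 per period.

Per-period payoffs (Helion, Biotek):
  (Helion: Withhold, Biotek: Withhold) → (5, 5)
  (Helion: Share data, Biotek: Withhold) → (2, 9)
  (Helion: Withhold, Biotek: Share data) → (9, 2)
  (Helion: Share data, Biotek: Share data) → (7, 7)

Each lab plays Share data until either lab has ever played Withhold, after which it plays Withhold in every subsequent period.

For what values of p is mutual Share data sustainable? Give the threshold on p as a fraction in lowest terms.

With continuation probability p and discount β, the effective per-period discount factor is βp.
Grim-trigger IC: βp ≥ (9−7)/(9−5) = 1/2.
So p ≥ (1/2)/(5/8) = 4/5.

4/5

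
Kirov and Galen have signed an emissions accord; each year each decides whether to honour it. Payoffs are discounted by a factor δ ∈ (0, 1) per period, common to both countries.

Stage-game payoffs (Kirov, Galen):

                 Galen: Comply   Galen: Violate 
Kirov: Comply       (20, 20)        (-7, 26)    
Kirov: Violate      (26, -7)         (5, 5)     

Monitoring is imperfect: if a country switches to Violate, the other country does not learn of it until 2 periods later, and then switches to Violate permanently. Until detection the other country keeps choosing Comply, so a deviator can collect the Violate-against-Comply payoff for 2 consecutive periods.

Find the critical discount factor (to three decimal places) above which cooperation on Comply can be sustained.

0.535

Deviating for the 2 undetected periods gains 26−20 = 6 per period over cooperation, then loses 20−5 = 15 per period forever once punishment starts.
Gain: 6(1 + δ + … + δ^1); loss: 15·δ^2/(1−δ).
No profitable deviation ⇔ 6(1−δ^2) ≤ 15·δ^2, i.e. δ^2 ≥ 6/(6+15) = 2/7.
Hence δ ≥ (2/7)^(1/2) ≈ 0.535.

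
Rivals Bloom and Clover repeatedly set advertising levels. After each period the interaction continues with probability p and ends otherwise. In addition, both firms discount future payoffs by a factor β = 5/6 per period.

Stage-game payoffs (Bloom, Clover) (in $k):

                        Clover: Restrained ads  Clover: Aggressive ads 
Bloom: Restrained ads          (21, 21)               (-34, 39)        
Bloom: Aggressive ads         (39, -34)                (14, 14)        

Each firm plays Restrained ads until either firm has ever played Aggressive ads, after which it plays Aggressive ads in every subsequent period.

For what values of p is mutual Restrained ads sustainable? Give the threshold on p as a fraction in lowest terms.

108/125

Expected continuation weight on next period's payoff is β·p = 5/6·p, which plays the role of the discount factor.
Cooperation requires 5/6·p ≥ (39−21)/(39−14) = 18/25, hence p ≥ 108/125.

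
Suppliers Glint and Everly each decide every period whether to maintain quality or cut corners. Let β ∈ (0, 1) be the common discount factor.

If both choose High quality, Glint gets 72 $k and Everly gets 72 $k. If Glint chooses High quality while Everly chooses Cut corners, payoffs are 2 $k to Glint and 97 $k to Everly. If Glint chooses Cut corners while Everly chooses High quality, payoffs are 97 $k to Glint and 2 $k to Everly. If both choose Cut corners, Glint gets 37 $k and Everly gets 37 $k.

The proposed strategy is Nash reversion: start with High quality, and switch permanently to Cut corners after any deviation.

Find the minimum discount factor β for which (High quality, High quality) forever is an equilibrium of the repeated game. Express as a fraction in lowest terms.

5/12

72/(1−β) ≥ 97 + 37β/(1−β)
72 ≥ 97 − 60β
β ≥ 25/60 = 5/12.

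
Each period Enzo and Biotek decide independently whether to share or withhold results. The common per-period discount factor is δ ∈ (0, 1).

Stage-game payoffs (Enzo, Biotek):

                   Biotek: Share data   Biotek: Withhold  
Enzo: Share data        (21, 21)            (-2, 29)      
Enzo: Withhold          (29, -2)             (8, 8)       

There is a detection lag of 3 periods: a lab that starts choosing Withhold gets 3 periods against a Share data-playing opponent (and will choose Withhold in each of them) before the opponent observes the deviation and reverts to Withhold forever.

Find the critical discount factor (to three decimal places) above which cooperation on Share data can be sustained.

0.725

A deviator earns 29 for 3 periods, then 8 forever; cooperating earns 21 forever. Multiplying the IC by (1−δ):
21 ≥ 29(1−δ^3) + 8δ^3, so 21·δ^3 ≥ 8 and δ^3 ≥ 8/21.
δ ≥ (8/21)^(1/3) ≈ 0.725.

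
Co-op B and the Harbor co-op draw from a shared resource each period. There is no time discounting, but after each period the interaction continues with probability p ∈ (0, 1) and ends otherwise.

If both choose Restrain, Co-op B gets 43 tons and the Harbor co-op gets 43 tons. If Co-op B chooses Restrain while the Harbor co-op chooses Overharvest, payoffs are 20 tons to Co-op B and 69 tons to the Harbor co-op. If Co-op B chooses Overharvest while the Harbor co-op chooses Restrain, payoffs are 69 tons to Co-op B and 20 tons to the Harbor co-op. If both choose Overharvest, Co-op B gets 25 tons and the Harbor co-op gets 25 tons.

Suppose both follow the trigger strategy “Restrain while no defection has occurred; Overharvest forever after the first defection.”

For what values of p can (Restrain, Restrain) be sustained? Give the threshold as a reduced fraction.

13/22

Expected cooperation value is 43 + p·43 + p²·43 + … = 43/(1−p); deviation gives 69 + p·25/(1−p).
43 ≥ 69(1−p) + 25p ⇒ 44p ≥ 26 ⇒ p ≥ 26/44 = 13/22.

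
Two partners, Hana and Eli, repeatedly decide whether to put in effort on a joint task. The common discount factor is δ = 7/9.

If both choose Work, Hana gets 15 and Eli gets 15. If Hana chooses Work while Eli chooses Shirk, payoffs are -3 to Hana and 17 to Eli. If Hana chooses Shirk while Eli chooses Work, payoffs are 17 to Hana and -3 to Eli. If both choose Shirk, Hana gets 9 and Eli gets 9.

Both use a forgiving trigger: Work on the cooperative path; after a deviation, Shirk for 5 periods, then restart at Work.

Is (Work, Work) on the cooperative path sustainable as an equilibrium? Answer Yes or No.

A one-shot deviation gives 17 now, then 9 for 5 periods, then back to 15.
Gain from deviating: (17−15) today; loss: (15−9) in each of the next 5 periods.
No-deviation condition: (15−9)(δ+…+δ^5) ≥ 17−15, i.e. δ+…+δ^5 ≥ 1/3.
At δ = 7/9: δ+…+δ^5 = 2.5038 ≥ 0.3333.
So cooperation is sustainable.

Yes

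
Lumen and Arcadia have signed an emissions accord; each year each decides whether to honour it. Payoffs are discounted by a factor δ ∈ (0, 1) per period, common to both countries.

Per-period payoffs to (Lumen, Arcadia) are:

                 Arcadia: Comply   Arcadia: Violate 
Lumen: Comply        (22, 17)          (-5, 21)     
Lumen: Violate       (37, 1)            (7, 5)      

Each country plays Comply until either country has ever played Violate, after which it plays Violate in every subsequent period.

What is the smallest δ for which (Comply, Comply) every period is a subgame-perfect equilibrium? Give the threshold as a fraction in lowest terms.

Lumen's threshold: (37−22)/(37−7) = 1/2.
Arcadia's threshold: (21−17)/(21−5) = 1/4.
1/2 > 1/4, so Lumen binds and δ* = 1/2.

1/2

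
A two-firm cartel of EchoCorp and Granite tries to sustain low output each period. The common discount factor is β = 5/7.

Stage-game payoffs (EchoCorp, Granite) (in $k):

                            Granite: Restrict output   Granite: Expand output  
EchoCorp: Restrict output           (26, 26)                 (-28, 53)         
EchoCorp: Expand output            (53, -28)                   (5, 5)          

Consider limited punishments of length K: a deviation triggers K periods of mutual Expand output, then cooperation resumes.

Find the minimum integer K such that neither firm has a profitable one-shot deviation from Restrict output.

3

No profitable deviation requires (26−5)(β+…+β^K) ≥ 53−26, i.e. β+…+β^K ≥ 9/7 ≈ 1.2857.
With β = 5/7, the partial sums are K=1: 0.7143, K=2: 1.2245, K=3: 1.5889.
K = 3 is the first length at which the sum reaches 1.2857.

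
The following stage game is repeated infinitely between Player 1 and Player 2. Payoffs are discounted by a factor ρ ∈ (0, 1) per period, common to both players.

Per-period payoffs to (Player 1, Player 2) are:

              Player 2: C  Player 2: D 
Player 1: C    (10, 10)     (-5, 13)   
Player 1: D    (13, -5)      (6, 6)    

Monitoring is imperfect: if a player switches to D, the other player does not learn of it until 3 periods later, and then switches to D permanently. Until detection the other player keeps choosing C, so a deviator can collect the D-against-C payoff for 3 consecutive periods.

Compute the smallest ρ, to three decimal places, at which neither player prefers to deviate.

Deviating for the 3 undetected periods gains 13−10 = 3 per period over cooperation, then loses 10−6 = 4 per period forever once punishment starts.
Gain: 3(1 + ρ + … + ρ^2); loss: 4·ρ^3/(1−ρ).
No profitable deviation ⇔ 3(1−ρ^3) ≤ 4·ρ^3, i.e. ρ^3 ≥ 3/(3+4) = 3/7.
Hence ρ ≥ (3/7)^(1/3) ≈ 0.754.

0.754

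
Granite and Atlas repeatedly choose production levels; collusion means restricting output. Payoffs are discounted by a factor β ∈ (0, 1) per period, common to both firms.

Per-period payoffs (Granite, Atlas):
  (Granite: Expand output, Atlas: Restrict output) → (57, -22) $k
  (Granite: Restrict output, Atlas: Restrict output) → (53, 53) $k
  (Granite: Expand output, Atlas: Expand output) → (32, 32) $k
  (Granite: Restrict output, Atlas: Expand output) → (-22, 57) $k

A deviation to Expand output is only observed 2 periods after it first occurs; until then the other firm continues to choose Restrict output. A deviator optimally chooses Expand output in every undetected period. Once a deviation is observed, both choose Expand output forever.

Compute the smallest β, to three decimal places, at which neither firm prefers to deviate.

0.400

The best deviation is to choose Expand output for all 2 undetected periods, earning 57 each, then 32 forever once detected.
Deviation value: 57(1−β^2)/(1−β) + 32β^2/(1−β); cooperation value: 53/(1−β).
IC: 53 ≥ 57(1−β^2) + 32β^2 = 57 − 25β^2.
So β^2 ≥ 4/25, giving β ≥ (4/25)^(1/2) ≈ 0.400.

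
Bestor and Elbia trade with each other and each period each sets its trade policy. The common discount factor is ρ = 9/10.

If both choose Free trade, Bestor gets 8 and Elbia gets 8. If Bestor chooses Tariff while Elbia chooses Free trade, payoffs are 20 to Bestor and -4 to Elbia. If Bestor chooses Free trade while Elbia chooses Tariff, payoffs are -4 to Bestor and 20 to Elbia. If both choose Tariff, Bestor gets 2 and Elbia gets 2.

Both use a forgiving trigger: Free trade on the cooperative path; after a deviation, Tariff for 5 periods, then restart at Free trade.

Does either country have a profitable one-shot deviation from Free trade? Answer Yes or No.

IC: ρ+…+ρ^5 ≥ (20−8)/(8−2) = 2.
At ρ = 9/10: partial sum = 3.6856 ≥ 2.0000. Cooperation sustainable.

No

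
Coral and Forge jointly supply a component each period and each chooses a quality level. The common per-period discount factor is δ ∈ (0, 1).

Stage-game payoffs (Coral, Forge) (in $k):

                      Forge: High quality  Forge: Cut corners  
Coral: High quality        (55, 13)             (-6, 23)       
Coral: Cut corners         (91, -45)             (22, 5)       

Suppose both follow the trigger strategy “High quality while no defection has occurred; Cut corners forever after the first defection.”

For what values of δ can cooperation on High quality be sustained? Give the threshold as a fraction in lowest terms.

5/9

Coral's threshold: (91−55)/(91−22) = 12/23.
Forge's threshold: (23−13)/(23−5) = 5/9.
12/23 < 5/9, so Forge binds and δ* = 5/9.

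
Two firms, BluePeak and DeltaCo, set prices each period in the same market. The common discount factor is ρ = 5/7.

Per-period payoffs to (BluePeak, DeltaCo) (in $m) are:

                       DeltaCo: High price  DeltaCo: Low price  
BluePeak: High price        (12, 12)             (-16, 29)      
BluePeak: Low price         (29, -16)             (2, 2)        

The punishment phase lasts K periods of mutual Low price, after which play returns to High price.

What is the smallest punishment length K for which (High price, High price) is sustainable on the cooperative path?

4

IC: ρ(1−ρ^K)/(1−ρ) ≥ (29−12)/(12−2) = 17/10.
With ρ = 5/7: need 1 − ρ^K ≥ 17/10·(1−5/7)/(5/7), i.e. ρ^K ≤ 0.3200.
Since (5/7)^3 = 0.3644 and (5/7)^4 = 0.2603, the smallest such K is 4.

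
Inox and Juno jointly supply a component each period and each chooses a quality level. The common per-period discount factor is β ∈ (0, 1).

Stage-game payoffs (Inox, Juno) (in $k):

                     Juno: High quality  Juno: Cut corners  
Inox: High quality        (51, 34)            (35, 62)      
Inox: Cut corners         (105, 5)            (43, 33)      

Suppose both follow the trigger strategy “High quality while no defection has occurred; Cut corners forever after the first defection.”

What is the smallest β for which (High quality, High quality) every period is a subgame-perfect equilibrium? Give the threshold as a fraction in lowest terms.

Inox's threshold: (105−51)/(105−43) = 27/31.
Juno's threshold: (62−34)/(62−33) = 28/29.
27/31 < 28/29, so Juno binds and β* = 28/29.

28/29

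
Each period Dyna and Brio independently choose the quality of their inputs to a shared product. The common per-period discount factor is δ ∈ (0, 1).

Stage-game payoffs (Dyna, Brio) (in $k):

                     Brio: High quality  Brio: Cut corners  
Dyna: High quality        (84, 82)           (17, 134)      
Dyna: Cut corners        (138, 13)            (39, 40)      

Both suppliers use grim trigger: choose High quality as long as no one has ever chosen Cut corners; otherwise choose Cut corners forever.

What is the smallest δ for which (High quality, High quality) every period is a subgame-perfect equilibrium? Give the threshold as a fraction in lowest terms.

Dyna: cooperation gives 84 each period; deviation gives 138 once then 39 forever.
  84/(1−δ) ≥ 138 + 39δ/(1−δ) ⇒ δ ≥ 54/99 = 6/11.
Brio: cooperation gives 82 each period; deviation gives 134 once then 40 forever.
  δ ≥ 52/94 = 26/47.
Both must hold, so the binding constraint is Brio's: δ ≥ 26/47.

26/47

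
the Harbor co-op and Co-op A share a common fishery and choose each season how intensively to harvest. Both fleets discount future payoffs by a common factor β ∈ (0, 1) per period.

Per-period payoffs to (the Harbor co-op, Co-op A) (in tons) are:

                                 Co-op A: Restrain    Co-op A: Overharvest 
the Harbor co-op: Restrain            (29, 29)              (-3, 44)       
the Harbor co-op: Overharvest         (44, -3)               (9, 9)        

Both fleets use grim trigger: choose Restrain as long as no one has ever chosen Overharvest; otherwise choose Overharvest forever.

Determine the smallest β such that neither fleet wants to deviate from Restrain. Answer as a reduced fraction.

Under grim trigger the critical discount factor is (T−C)/(T−P) with T = 44, C = 29, P = 9.
β* = (44−29)/(44−9) = 15/35 = 3/7.

3/7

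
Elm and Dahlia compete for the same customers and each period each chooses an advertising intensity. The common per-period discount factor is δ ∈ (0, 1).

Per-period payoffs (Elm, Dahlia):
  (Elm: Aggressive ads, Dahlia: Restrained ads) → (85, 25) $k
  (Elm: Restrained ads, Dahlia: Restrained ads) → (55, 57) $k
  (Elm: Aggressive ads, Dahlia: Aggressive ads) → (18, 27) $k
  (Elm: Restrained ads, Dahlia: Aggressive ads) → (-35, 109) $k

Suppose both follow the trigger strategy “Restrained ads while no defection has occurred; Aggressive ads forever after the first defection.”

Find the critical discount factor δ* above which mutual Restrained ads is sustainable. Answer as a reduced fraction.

26/41

Elm: cooperation gives 55 each period; deviation gives 85 once then 18 forever.
  55/(1−δ) ≥ 85 + 18δ/(1−δ) ⇒ δ ≥ 30/67.
Dahlia: cooperation gives 57 each period; deviation gives 109 once then 27 forever.
  δ ≥ 52/82 = 26/41.
Both must hold, so the binding constraint is Dahlia's: δ ≥ 26/41.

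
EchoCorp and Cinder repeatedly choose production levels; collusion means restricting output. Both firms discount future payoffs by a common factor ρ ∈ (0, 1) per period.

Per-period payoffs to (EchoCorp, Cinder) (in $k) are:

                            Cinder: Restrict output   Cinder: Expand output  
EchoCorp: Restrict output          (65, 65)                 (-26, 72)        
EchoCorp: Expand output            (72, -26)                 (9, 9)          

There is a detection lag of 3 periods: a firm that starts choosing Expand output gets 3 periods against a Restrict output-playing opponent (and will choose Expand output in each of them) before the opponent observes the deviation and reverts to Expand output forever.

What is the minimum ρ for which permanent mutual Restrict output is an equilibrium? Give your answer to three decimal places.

Deviating for the 3 undetected periods gains 72−65 = 7 per period over cooperation, then loses 65−9 = 56 per period forever once punishment starts.
Gain: 7(1 + ρ + … + ρ^2); loss: 56·ρ^3/(1−ρ).
No profitable deviation ⇔ 7(1−ρ^3) ≤ 56·ρ^3, i.e. ρ^3 ≥ 7/(7+56) = 1/9.
Hence ρ ≥ (1/9)^(1/3) ≈ 0.481.

0.481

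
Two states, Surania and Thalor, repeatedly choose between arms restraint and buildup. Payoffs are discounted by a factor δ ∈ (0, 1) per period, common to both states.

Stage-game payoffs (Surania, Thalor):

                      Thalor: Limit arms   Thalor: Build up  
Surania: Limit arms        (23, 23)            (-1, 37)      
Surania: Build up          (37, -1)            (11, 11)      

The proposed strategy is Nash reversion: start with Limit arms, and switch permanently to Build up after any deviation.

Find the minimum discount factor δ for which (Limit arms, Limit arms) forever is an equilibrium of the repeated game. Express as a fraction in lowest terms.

7/13

23/(1−δ) ≥ 37 + 11δ/(1−δ)
23 ≥ 37 − 26δ
δ ≥ 14/26 = 7/13.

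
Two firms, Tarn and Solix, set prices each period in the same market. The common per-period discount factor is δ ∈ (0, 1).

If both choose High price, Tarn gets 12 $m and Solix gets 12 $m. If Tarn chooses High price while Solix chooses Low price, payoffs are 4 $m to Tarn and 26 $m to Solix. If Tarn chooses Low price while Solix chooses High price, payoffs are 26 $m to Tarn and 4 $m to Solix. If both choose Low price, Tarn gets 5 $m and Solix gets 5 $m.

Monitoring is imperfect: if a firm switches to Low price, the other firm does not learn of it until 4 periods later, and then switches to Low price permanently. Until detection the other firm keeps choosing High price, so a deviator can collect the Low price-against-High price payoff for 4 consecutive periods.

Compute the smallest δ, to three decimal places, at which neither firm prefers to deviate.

Deviating for the 4 undetected periods gains 26−12 = 14 per period over cooperation, then loses 12−5 = 7 per period forever once punishment starts.
Gain: 14(1 + δ + … + δ^3); loss: 7·δ^4/(1−δ).
No profitable deviation ⇔ 14(1−δ^4) ≤ 7·δ^4, i.e. δ^4 ≥ 14/(14+7) = 2/3.
Hence δ ≥ (2/3)^(1/4) ≈ 0.904.

0.904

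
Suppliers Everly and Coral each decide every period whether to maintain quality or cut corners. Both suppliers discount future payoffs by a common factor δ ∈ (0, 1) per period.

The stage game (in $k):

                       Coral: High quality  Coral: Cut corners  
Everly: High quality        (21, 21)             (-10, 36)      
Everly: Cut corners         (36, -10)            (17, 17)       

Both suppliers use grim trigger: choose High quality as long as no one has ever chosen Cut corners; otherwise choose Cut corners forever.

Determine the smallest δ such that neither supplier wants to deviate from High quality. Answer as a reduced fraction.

15/19

Under grim trigger the critical discount factor is (T−C)/(T−P) with T = 36, C = 21, P = 17.
δ* = (36−21)/(36−17) = 15/19.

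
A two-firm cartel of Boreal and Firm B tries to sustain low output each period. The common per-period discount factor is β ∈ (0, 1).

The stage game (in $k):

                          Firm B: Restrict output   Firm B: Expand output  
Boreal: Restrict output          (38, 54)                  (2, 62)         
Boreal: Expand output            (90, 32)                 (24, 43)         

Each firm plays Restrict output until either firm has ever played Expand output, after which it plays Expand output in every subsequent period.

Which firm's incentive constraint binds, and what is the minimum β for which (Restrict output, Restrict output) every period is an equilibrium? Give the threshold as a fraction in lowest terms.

Boreal; β ≥ 26/33

Boreal: cooperation gives 38 each period; deviation gives 90 once then 24 forever.
  38/(1−β) ≥ 90 + 24β/(1−β) ⇒ β ≥ 52/66 = 26/33.
Firm B: cooperation gives 54 each period; deviation gives 62 once then 43 forever.
  β ≥ 8/19.
Both must hold, so the binding constraint is Boreal's: β ≥ 26/33.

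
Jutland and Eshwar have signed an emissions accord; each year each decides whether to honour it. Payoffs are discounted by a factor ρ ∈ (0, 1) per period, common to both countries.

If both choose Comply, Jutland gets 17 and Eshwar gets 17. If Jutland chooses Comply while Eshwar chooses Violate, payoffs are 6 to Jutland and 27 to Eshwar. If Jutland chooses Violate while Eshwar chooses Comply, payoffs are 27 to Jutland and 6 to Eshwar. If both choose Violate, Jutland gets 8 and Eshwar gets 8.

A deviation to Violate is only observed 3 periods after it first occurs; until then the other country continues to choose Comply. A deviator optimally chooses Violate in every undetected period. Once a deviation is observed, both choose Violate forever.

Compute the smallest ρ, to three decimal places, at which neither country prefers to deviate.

Deviating for the 3 undetected periods gains 27−17 = 10 per period over cooperation, then loses 17−8 = 9 per period forever once punishment starts.
Gain: 10(1 + ρ + … + ρ^2); loss: 9·ρ^3/(1−ρ).
No profitable deviation ⇔ 10(1−ρ^3) ≤ 9·ρ^3, i.e. ρ^3 ≥ 10/(10+9) = 10/19.
Hence ρ ≥ (10/19)^(1/3) ≈ 0.807.

0.807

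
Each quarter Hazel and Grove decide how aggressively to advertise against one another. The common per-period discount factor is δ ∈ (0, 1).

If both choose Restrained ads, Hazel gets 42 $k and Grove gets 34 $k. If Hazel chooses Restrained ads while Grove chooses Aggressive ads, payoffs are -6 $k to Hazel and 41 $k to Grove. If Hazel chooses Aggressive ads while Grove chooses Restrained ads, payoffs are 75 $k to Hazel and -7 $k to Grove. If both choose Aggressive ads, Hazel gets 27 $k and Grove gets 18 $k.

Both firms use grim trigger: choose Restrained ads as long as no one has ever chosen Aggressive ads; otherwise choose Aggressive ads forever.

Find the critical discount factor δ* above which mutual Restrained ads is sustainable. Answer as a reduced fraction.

11/16

Hazel: cooperation gives 42 each period; deviation gives 75 once then 27 forever.
  42/(1−δ) ≥ 75 + 27δ/(1−δ) ⇒ δ ≥ 33/48 = 11/16.
Grove: cooperation gives 34 each period; deviation gives 41 once then 18 forever.
  δ ≥ 7/23.
Both must hold, so the binding constraint is Hazel's: δ ≥ 11/16.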